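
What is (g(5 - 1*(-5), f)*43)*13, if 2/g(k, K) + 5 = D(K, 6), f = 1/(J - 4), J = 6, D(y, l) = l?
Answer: 1118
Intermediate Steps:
f = ½ (f = 1/(6 - 4) = 1/2 = ½ ≈ 0.50000)
g(k, K) = 2 (g(k, K) = 2/(-5 + 6) = 2/1 = 2*1 = 2)
(g(5 - 1*(-5), f)*43)*13 = (2*43)*13 = 86*13 = 1118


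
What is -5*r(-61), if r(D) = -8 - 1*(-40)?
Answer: -160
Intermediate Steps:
r(D) = 32 (r(D) = -8 + 40 = 32)
-5*r(-61) = -5*32 = -160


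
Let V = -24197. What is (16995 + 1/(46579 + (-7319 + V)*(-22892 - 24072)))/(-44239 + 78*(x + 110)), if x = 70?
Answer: -25155387230986/44699472726597 ≈ -0.56277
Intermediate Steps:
(16995 + 1/(46579 + (-7319 + V)*(-22892 - 24072)))/(-44239 + 78*(x + 110)) = (16995 + 1/(46579 + (-7319 - 24197)*(-22892 - 24072)))/(-44239 + 78*(70 + 110)) = (16995 + 1/(46579 - 31516*(-46964)))/(-44239 + 78*180) = (16995 + 1/(46579 + 1480117424))/(-44239 + 14040) = (16995 + 1/1480164003)/(-30199) = (16995 + 1/1480164003)*(-1/30199) = (25155387230986/1480164003)*(-1/30199) = -25155387230986/44699472726597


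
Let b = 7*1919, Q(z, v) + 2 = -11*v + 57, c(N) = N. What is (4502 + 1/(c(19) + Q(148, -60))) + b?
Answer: 13164291/734 ≈ 17935.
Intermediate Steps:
Q(z, v) = 55 - 11*v (Q(z, v) = -2 + (-11*v + 57) = -2 + (57 - 11*v) = 55 - 11*v)
b = 13433
(4502 + 1/(c(19) + Q(148, -60))) + b = (4502 + 1/(19 + (55 - 11*(-60)))) + 13433 = (4502 + 1/(19 + (55 + 660))) + 13433 = (4502 + 1/(19 + 715)) + 13433 = (4502 + 1/734) + 13433 = 3304469/734 + 13433 = 13164291/734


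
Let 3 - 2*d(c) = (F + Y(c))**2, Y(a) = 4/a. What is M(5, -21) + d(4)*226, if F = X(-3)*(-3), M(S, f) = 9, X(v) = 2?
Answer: -2477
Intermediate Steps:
F = -6 (F = 2*(-3) = -6)
d(c) = 3/2 - (-6 + 4/c)**2/2
M(5, -21) + d(4)*226 = 9 + (-33/2 - 8/4**2 + 24/4)*226 = 9 + (-33/2 - 8*1/16 + 24*(1/4))*226 = 9 + (-33/2 - 1/2 + 6)*226 = 9 - 11*226 = 9 - 2486 = -2477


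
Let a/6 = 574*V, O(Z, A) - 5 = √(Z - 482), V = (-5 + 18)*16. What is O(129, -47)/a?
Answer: 5/716352 + I*√353/716352 ≈ 6.9798e-6 + 2.6228e-5*I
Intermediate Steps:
V = 208 (V = 13*16 = 208)
O(Z, A) = 5 + √(-482 + Z) (O(Z, A) = 5 + √(Z - 482) = 5 + √(-482 + Z))
a = 716352 (a = 6*(574*208) = 6*119392 = 716352)
O(129, -47)/a = (5 + √(-482 + 129))/716352 = (5 + √(-353))*(1/716352) = (5 + I*√353)*(1/716352) = 5/716352 + I*√353/716352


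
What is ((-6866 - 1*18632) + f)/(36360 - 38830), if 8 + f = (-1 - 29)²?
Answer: 12303/1235 ≈ 9.9619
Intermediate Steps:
f = 892 (f = -8 + (-1 - 29)² = -8 + (-30)² = -8 + 900 = 892)
((-6866 - 1*18632) + f)/(36360 - 38830) = ((-6866 - 1*18632) + 892)/(36360 - 38830) = ((-6866 - 18632) + 892)/(-2470) = (-25498 + 892)*(-1/2470) = -24606*(-1/2470) = 12303/1235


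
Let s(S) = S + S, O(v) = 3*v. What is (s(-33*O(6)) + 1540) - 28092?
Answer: -27740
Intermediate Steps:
s(S) = 2*S
(s(-33*O(6)) + 1540) - 28092 = (2*(-99*6) + 1540) - 28092 = (2*(-33*18) + 1540) - 28092 = (2*(-594) + 1540) - 28092 = (-1188 + 1540) - 28092 = 352 - 28092 = -27740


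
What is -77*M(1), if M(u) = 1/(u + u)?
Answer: -77/2 ≈ -38.500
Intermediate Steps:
M(u) = 1/(2*u)
-77*M(1) = -77/(2*1) = -77/2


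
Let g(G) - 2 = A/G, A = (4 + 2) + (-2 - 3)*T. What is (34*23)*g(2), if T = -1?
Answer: 5865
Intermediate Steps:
A = 11 (A = (4 + 2) + (-2 - 3)*(-1) = 6 - 5*(-1) = 6 + 5 = 11)
g(G) = 2 + 11/G
(34*23)*g(2) = (34*23)*(2 + 11/2) = 782*(2 + 11*(1/2)) = 782*(2 + 11/2) = 782*(15/2) = 5865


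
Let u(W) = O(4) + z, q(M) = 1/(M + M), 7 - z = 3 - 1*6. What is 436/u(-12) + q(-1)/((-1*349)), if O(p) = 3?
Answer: 304341/9074 ≈ 33.540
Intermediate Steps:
z = 10 (z = 7 - (3 - 1*6) = 7 - (3 - 6) = 7 - 1*(-3) = 7 + 3 = 10)
q(M) = 1/(2*M)
u(W) = 13 (u(W) = 3 + 10 = 13)
436/u(-12) + q(-1)/((-1*349)) = 436/13 + ((1/2)/(-1))/((-1*349)) = 436*(1/13) + ((1/2)*(-1))/(-349) = 436/13 - 1/2*(-1/349) = 436/13 + 1/698 = 304341/9074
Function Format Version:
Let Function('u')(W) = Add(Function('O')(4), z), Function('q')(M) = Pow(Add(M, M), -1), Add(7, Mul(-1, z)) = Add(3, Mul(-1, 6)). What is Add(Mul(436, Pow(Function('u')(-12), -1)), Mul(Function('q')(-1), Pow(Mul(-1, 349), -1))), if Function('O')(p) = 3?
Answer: Rational(304341, 9074) ≈ 33.540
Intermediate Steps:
z = 10 (z = Add(7, Mul(-1, Add(3, Mul(-1, 6)))) = Add(7, Mul(-1, Add(3, -6))) = Add(7, Mul(-1, -3)) = Add(7, 3) = 10)
Function('q')(M) = Mul(Rational(1, 2), Pow(M, -1)) (Function('q')(M) = Pow(Mul(2, M), -1) = Mul(Rational(1, 2), Pow(M, -1)))
Function('u')(W) = 13 (Function('u')(W) = Add(3, 10) = 13)
Add(Mul(436, Pow(Function('u')(-12), -1)), Mul(Function('q')(-1), Pow(Mul(-1, 349), -1))) = Add(Mul(436, Pow(13, -1)), Mul(Mul(Rational(1, 2), Pow(-1, -1)), Pow(Mul(-1, 349), -1))) = Add(Mul(436, Rational(1, 13)), Mul(Mul(Rational(1, 2), -1), Pow(-349, -1))) = Add(Rational(436, 13), Mul(Rational(-1, 2), Rational(-1, 349))) = Add(Rational(436, 13), Rational(1, 698)) = Rational(304341, 9074)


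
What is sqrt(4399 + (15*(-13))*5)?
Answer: 4*sqrt(214) ≈ 58.515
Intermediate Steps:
sqrt(4399 + (15*(-13))*5) = sqrt(4399 - 195*5) = sqrt(4399 - 975) = sqrt(3424) = 4*sqrt(214)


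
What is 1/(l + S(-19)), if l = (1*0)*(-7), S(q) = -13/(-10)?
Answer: 10/13 ≈ 0.76923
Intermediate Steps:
S(q) = 13/10 (S(q) = -13*(-⅒) = 13/10)
l = 0 (l = 0*(-7) = 0)
1/(l + S(-19)) = 1/(0 + 13/10) = 1/(13/10) = 10/13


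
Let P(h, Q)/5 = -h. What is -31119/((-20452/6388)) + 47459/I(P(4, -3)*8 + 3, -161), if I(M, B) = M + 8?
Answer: 7162201540/761837 ≈ 9401.2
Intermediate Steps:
P(h, Q) = -5*h (P(h, Q) = 5*(-h) = -5*h)
I(M, B) = 8 + M
-31119/((-20452/6388)) + 47459/I(P(4, -3)*8 + 3, -161) = -31119/((-20452/6388)) + 47459/(8 + (-5*4*8 + 3)) = -31119/((-20452*1/6388)) + 47459/(8 + (-20*8 + 3)) = -31119/(-5113/1597) + 47459/(8 + (-160 + 3)) = -31119*(-1597/5113) + 47459/(8 - 157) = 49697043/5113 + 47459/(-149) = 49697043/5113 + 47459*(-1/149) = 49697043/5113 - 47459/149 = 7162201540/761837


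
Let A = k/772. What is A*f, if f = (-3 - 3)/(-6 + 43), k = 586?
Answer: -879/7141 ≈ -0.12309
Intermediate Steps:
f = -6/37 ≈ -0.16216
A = 293/386 (A = 586/772 = 586*(1/772) = 293/386 ≈ 0.75907)
A*f = (293/386)*(-6/37) = -879/7141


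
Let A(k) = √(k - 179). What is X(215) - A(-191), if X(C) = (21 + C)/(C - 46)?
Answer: 236/169 - I*√370 ≈ 1.3965 - 19.235*I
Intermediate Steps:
X(C) = (21 + C)/(-46 + C)
A(k) = √(-179 + k)
X(215) - A(-191) = (21 + 215)/(-46 + 215) - √(-179 - 191) = 236/169 - √(-370) = (1/169)*236 - I*√370 = 236/169 - I*√370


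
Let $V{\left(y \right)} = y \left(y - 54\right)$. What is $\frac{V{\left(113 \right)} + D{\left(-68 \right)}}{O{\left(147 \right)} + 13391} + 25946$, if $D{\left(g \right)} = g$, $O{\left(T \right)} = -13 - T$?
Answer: $\frac{343298125}{13231} \approx 25947.0$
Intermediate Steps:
$V{\left(y \right)} = y \left(-54 + y\right)$
$\frac{V{\left(113 \right)} + D{\left(-68 \right)}}{O{\left(147 \right)} + 13391} + 25946 = \frac{113 \left(-54 + 113\right) - 68}{\left(-13 - 147\right) + 13391} + 25946 = \frac{113 \cdot 59 - 68}{\left(-13 - 147\right) + 13391} + 25946 = \frac{6667 - 68}{-160 + 13391} + 25946 = \frac{6599}{13231} + 25946 = \frac{343298125}{13231}$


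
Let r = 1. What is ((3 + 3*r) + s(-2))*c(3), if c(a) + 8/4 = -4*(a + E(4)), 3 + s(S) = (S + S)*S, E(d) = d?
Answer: -330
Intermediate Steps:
s(S) = -3 + 2*S² (s(S) = -3 + (S + S)*S = -3 + (2*S)*S = -3 + 2*S²)
c(a) = -18 - 4*a (c(a) = -2 - 4*(a + 4) = -2 - 4*(4 + a) = -2 + (-16 - 4*a) = -18 - 4*a)
((3 + 3*r) + s(-2))*c(3) = ((3 + 3*1) + (-3 + 2*(-2)²))*(-18 - 4*3) = ((3 + 3) + (-3 + 2*4))*(-18 - 12) = (6 + (-3 + 8))*(-30) = (6 + 5)*(-30) = 11*(-30) = -330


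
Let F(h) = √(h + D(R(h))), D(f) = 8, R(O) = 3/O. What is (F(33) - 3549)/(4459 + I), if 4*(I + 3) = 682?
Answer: -7098/9253 + 2*√41/9253 ≈ -0.76572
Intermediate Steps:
I = 335/2 (I = -3 + (¼)*682 = -3 + 341/2 = 335/2 ≈ 167.50)
F(h) = √(8 + h) (F(h) = √(h + 8) = √(8 + h))
(F(33) - 3549)/(4459 + I) = (√(8 + 33) - 3549)/(4459 + 335/2) = (√41 - 3549)/(9253/2) = (-3549 + √41)*(2/9253) = -7098/9253 + 2*√41/9253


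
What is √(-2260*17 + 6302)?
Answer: I*√32118 ≈ 179.21*I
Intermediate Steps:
√(-2260*17 + 6302) = √(-38420 + 6302) = √(-32118) = I*√32118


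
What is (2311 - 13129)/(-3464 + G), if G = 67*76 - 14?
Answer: -1803/269 ≈ -6.7026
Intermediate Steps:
G = 5078 (G = 5092 - 14 = 5078)
(2311 - 13129)/(-3464 + G) = (2311 - 13129)/(-3464 + 5078) = -10818/1614 = -10818*1/1614 = -1803/269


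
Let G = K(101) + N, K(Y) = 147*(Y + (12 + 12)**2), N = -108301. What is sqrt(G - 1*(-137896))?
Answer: 9*sqrt(1594) ≈ 359.32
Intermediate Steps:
K(Y) = 84672 + 147*Y (K(Y) = 147*(Y + 24**2) = 147*(Y + 576) = 147*(576 + Y) = 84672 + 147*Y)
G = -8782 (G = (84672 + 147*101) - 108301 = (84672 + 14847) - 108301 = 99519 - 108301 = -8782)
sqrt(G - 1*(-137896)) = sqrt(-8782 - 1*(-137896)) = sqrt(-8782 + 137896) = sqrt(129114) = 9*sqrt(1594)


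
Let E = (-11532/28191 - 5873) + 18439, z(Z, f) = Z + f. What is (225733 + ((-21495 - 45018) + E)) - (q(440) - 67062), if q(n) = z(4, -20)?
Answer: 2244601164/9397 ≈ 2.3886e+5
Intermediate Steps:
q(n) = -16 (q(n) = 4 - 20 = -16)
E = 118078858/9397 (E = (-11532*1/28191 - 5873) + 18439 = (-3844/9397 - 5873) + 18439 = -55192425/9397 + 18439 = 118078858/9397 ≈ 12566.)
(225733 + ((-21495 - 45018) + E)) - (q(440) - 67062) = (225733 + ((-21495 - 45018) + 118078858/9397)) - (-16 - 67062) = (225733 + (-66513 + 118078858/9397)) - 1*(-67078) = (225733 - 506943803/9397) + 67078 = 1614269198/9397 + 67078 = 2244601164/9397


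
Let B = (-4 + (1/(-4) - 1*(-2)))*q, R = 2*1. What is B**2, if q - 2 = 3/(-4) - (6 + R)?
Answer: 59049/256 ≈ 230.66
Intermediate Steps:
R = 2
q = -27/4 (q = 2 + (3/(-4) - (6 + 2)) = 2 + (3*(-1/4) - 1*8) = 2 + (-3/4 - 8) = 2 - 35/4 = -27/4 ≈ -6.7500)
B = 243/16 (B = (-4 + (1/(-4) - 1*(-2)))*(-27/4) = (-4 + (-1/4 + 2))*(-27/4) = (-4 + 7/4)*(-27/4) = -9/4*(-27/4) = 243/16 ≈ 15.188)
B**2 = (243/16)**2 = 59049/256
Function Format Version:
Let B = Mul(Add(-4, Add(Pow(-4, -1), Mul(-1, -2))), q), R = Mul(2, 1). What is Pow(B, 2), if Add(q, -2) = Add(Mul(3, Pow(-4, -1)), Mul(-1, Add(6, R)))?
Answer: Rational(59049, 256) ≈ 230.66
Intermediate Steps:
R = 2
q = Rational(-27, 4) (q = Add(2, Add(Mul(3, Pow(-4, -1)), Mul(-1, Add(6, 2)))) = Add(2, Add(Mul(3, Rational(-1, 4)), Mul(-1, 8))) = Add(2, Add(Rational(-3, 4), -8)) = Add(2, Rational(-35, 4)) = Rational(-27, 4) ≈ -6.7500)
B = Rational(243, 16) (B = Mul(Add(-4, Add(Pow(-4, -1), Mul(-1, -2))), Rational(-27, 4)) = Mul(Add(-4, Add(Rational(-1, 4), 2)), Rational(-27, 4)) = Mul(Add(-4, Rational(7, 4)), Rational(-27, 4)) = Mul(Rational(-9, 4), Rational(-27, 4)) = Rational(243, 16) ≈ 15.188)
Pow(B, 2) = Pow(Rational(243, 16), 2) = Rational(59049, 256)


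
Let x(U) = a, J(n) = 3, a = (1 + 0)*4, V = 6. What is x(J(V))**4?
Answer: 256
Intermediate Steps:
a = 4 (a = 1*4 = 4)
x(U) = 4
x(J(V))**4 = 4**4 = 256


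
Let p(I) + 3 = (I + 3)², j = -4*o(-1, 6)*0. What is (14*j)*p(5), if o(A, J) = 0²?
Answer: 0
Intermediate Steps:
o(A, J) = 0
j = 0 (j = -4*0*0 = 0*0 = 0)
p(I) = -3 + (3 + I)² (p(I) = -3 + (I + 3)² = -3 + (3 + I)²)
(14*j)*p(5) = (14*0)*(-3 + (3 + 5)²) = 0*(-3 + 8²) = 0*(-3 + 64) = 0*61 = 0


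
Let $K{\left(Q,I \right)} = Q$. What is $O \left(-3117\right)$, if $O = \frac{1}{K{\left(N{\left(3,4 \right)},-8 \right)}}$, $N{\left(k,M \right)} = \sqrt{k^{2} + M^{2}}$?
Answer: $- \frac{3117}{5} \approx -623.4$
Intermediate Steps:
$N{\left(k,M \right)} = \sqrt{M^{2} + k^{2}}$
$O = \frac{1}{5}$ ($O = \frac{1}{\sqrt{4^{2} + 3^{2}}} = \frac{1}{\sqrt{16 + 9}} = \frac{1}{\sqrt{25}} = \frac{1}{5} \approx 0.2$)
$O \left(-3117\right) = \frac{1}{5} \left(-3117\right) = - \frac{3117}{5}$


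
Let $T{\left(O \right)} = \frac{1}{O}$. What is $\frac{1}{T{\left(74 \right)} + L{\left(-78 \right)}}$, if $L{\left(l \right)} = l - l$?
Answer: $74$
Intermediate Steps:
$L{\left(l \right)} = 0$
$\frac{1}{T{\left(74 \right)} + L{\left(-78 \right)}} = \frac{1}{\frac{1}{74} + 0} = \frac{1}{\frac{1}{74}} = 74$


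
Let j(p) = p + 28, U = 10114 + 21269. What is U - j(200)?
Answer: 31155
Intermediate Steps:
U = 31383
j(p) = 28 + p
U - j(200) = 31383 - (28 + 200) = 31383 - 1*228 = 31383 - 228 = 31155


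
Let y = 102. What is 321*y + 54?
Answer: 32796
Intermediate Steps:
321*y + 54 = 321*102 + 54 = 32742 + 54 = 32796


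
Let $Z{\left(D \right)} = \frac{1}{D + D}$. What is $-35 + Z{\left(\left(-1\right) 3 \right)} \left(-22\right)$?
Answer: $- \frac{94}{3} \approx -31.333$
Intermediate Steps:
$Z{\left(D \right)} = \frac{1}{2 D}$
$-35 + Z{\left(\left(-1\right) 3 \right)} \left(-22\right) = -35 + \frac{1}{2 \left(\left(-1\right) 3\right)} \left(-22\right) = -35 + \frac{1}{2 \left(-3\right)} \left(-22\right) = -35 + \frac{1}{2} \left(- \frac{1}{3}\right) \left(-22\right) = -35 - - \frac{11}{3} = -35 + \frac{11}{3} = - \frac{94}{3}$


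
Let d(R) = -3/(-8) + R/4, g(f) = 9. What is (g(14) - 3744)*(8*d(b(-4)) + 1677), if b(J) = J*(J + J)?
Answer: -6513840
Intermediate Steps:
b(J) = 2*J² (b(J) = J*(2*J) = 2*J²)
d(R) = 3/8 + R/4 (d(R) = -3*(-⅛) + R*(¼) = 3/8 + R/4)
(g(14) - 3744)*(8*d(b(-4)) + 1677) = (9 - 3744)*(8*(3/8 + (2*(-4)²)/4) + 1677) = -3735*(8*(3/8 + (2*16)/4) + 1677) = -3735*(8*(3/8 + (¼)*32) + 1677) = -3735*(8*(3/8 + 8) + 1677) = -3735*(8*(67/8) + 1677) = -3735*(67 + 1677) = -3735*1744 = -6513840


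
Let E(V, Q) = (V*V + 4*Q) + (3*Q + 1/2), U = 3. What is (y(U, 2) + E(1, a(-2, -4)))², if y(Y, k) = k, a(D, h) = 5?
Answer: 5929/4 ≈ 1482.3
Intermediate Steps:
E(V, Q) = ½ + V² + 7*Q (E(V, Q) = (V² + 4*Q) + (3*Q + ½) = (V² + 4*Q) + (½ + 3*Q) = ½ + V² + 7*Q)
(y(U, 2) + E(1, a(-2, -4)))² = (2 + (½ + 1² + 7*5))² = (2 + (½ + 1 + 35))² = (2 + 73/2)² = (77/2)² = 5929/4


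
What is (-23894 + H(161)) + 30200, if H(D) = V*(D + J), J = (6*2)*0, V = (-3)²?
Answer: 7755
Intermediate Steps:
V = 9
J = 0 (J = 12*0 = 0)
H(D) = 9*D (H(D) = 9*(D + 0) = 9*D)
(-23894 + H(161)) + 30200 = (-23894 + 9*161) + 30200 = (-23894 + 1449) + 30200 = -22445 + 30200 = 7755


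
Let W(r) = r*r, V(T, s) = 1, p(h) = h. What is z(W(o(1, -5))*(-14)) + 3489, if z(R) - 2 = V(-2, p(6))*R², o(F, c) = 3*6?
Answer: 20578787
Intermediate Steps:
o(F, c) = 18
W(r) = r²
z(R) = 2 + R² (z(R) = 2 + 1*R² = 2 + R²)
z(W(o(1, -5))*(-14)) + 3489 = (2 + (18²*(-14))²) + 3489 = (2 + (324*(-14))²) + 3489 = (2 + (-4536)²) + 3489 = (2 + 20575296) + 3489 = 20575298 + 3489 = 20578787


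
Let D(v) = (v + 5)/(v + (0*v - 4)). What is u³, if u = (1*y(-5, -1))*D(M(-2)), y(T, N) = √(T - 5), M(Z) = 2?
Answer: 1715*I*√10/4 ≈ 1355.8*I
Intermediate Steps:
y(T, N) = √(-5 + T)
D(v) = (5 + v)/(-4 + v) (D(v) = (5 + v)/(v + (0 - 4)) = (5 + v)/(v - 4) = (5 + v)/(-4 + v))
u = -7*I*√10/2 (u = (1*√(-5 - 5))*((5 + 2)/(-4 + 2)) = (1*√(-10))*(7/(-2)) = (1*(I*√10))*(-½*7) = (I*√10)*(-7/2) = -7*I*√10/2 ≈ -11.068*I)
u³ = (-7*I*√10/2)³ = 1715*I*√10/4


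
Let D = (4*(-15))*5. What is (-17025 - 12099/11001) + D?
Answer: -63534808/3667 ≈ -17326.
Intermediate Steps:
D = -300 (D = -60*5 = -300)
(-17025 - 12099/11001) + D = (-17025 - 12099/11001) - 300 = (-17025 - 12099*1/11001) - 300 = (-17025 - 4033/3667) - 300 = -62434708/3667 - 300 = -63534808/3667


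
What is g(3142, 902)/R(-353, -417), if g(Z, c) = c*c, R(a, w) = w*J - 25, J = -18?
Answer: 813604/7481 ≈ 108.76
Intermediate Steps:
R(a, w) = -25 - 18*w (R(a, w) = w*(-18) - 25 = -18*w - 25 = -25 - 18*w)
g(Z, c) = c²
g(3142, 902)/R(-353, -417) = 902²/(-25 - 18*(-417)) = 813604/(-25 + 7506) = 813604/7481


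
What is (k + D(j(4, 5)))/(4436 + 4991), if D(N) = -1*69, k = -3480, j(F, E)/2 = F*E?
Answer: -3549/9427 ≈ -0.37647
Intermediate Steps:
j(F, E) = 2*E*F (j(F, E) = 2*(F*E) = 2*(E*F) = 2*E*F)
D(N) = -69
(k + D(j(4, 5)))/(4436 + 4991) = (-3480 - 69)/(4436 + 4991) = -3549/9427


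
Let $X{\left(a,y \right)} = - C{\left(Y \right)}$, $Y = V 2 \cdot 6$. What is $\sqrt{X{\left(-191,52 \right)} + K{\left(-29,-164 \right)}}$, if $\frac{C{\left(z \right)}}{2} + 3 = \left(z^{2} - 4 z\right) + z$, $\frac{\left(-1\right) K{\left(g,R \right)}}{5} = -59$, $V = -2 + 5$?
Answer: $5 i \sqrt{83} \approx 45.552 i$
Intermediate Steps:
$V = 3$
$K{\left(g,R \right)} = 295$ ($K{\left(g,R \right)} = \left(-5\right) \left(-59\right) = 295$)
$Y = 36$ ($Y = 3 \cdot 2 \cdot 6 = 6 \cdot 6 = 36$)
$C{\left(z \right)} = -6 - 6 z + 2 z^{2}$ ($C{\left(z \right)} = -6 + 2 \left(\left(z^{2} - 4 z\right) + z\right) = -6 + 2 \left(z^{2} - 3 z\right) = -6 + \left(- 6 z + 2 z^{2}\right) = -6 - 6 z + 2 z^{2}$)
$X{\left(a,y \right)} = -2370$ ($X{\left(a,y \right)} = - (-6 - 216 + 2 \cdot 36^{2}) = - (-6 - 216 + 2 \cdot 1296) = - (-6 - 216 + 2592) = \left(-1\right) 2370 = -2370$)
$\sqrt{X{\left(-191,52 \right)} + K{\left(-29,-164 \right)}} = \sqrt{-2370 + 295} = \sqrt{-2075} = 5 i \sqrt{83}$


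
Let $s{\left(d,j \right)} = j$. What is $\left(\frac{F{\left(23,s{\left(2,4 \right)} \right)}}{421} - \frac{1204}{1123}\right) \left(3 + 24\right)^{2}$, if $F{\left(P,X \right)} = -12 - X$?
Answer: $- \frac{382617108}{472783} \approx -809.29$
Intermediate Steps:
$\left(\frac{F{\left(23,s{\left(2,4 \right)} \right)}}{421} - \frac{1204}{1123}\right) \left(3 + 24\right)^{2} = \left(\frac{-12 - 4}{421} - \frac{1204}{1123}\right) \left(3 + 24\right)^{2} = \left(\left(-12 - 4\right) \frac{1}{421} - \frac{1204}{1123}\right) 27^{2} = \left(\left(-16\right) \frac{1}{421} - \frac{1204}{1123}\right) 729 = \left(- \frac{16}{421} - \frac{1204}{1123}\right) 729 = \left(- \frac{524852}{472783}\right) 729 = - \frac{382617108}{472783}$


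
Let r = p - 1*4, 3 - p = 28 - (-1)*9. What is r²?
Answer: 1444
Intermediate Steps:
p = -34 (p = 3 - (28 - (-1)*9) = 3 - (28 - 1*(-9)) = 3 - (28 + 9) = 3 - 1*37 = 3 - 37 = -34)
r = -38 (r = -34 - 1*4 = -34 - 4 = -38)
r² = (-38)² = 1444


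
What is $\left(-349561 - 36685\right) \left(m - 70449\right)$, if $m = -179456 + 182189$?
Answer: $26155034136$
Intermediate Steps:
$m = 2733$
$\left(-349561 - 36685\right) \left(m - 70449\right) = \left(-349561 - 36685\right) \left(2733 - 70449\right) = \left(-386246\right) \left(-67716\right) = 26155034136$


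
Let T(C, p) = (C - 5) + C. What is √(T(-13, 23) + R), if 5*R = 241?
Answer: √430/5 ≈ 4.1473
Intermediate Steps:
T(C, p) = -5 + 2*C (T(C, p) = (-5 + C) + C = -5 + 2*C)
R = 241/5 (R = (⅕)*241 = 241/5 ≈ 48.200)
√(T(-13, 23) + R) = √((-5 + 2*(-13)) + 241/5) = √((-5 - 26) + 241/5) = √(-31 + 241/5) = √(86/5) = √430/5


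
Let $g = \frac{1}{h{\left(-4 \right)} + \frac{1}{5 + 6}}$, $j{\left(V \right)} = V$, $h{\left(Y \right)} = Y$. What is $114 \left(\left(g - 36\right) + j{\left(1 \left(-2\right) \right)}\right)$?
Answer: $- \frac{187530}{43} \approx -4361.2$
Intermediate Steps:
$g = - \frac{11}{43}$ ($g = \frac{1}{-4 + \frac{1}{5 + 6}} = \frac{1}{-4 + \frac{1}{11}} = \frac{1}{- \frac{43}{11}} = - \frac{11}{43} \approx -0.25581$)
$114 \left(\left(g - 36\right) + j{\left(1 \left(-2\right) \right)}\right) = 114 \left(\left(- \frac{11}{43} - 36\right) + 1 \left(-2\right)\right) = 114 \left(\left(- \frac{11}{43} - 36\right) - 2\right) = 114 \left(- \frac{1559}{43} - 2\right) = 114 \left(- \frac{1645}{43}\right) = - \frac{187530}{43}$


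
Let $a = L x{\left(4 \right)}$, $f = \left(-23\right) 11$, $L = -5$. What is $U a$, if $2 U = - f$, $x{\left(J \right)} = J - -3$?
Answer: $- \frac{8855}{2} \approx -4427.5$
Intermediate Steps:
$x{\left(J \right)} = 3 + J$ ($x{\left(J \right)} = J + 3 = 3 + J$)
$f = -253$
$U = \frac{253}{2}$ ($U = \frac{\left(-1\right) \left(-253\right)}{2} = \frac{1}{2} \cdot 253 = \frac{253}{2} \approx 126.5$)
$a = -35$ ($a = - 5 \left(3 + 4\right) = \left(-5\right) 7 = -35$)
$U a = \frac{253}{2} \left(-35\right) = - \frac{8855}{2}$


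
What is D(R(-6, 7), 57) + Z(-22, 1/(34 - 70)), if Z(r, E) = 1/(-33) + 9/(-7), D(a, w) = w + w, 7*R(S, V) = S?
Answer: 26030/231 ≈ 112.68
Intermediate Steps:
R(S, V) = S/7
D(a, w) = 2*w
Z(r, E) = -304/231 (Z(r, E) = 1*(-1/33) + 9*(-⅐) = -1/33 - 9/7 = -304/231)
D(R(-6, 7), 57) + Z(-22, 1/(34 - 70)) = 2*57 - 304/231 = 114 - 304/231 = 26030/231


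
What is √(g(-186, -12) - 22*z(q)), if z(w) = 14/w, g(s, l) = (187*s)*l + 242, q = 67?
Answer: √1874702478/67 ≈ 646.24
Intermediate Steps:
g(s, l) = 242 + 187*l*s (g(s, l) = 187*l*s + 242 = 242 + 187*l*s)
√(g(-186, -12) - 22*z(q)) = √((242 + 187*(-12)*(-186)) - 308/67) = √((242 + 417384) - 308/67) = √(417626 - 22*14/67) = √(417626 - 308/67) = √(27980634/67) = √1874702478/67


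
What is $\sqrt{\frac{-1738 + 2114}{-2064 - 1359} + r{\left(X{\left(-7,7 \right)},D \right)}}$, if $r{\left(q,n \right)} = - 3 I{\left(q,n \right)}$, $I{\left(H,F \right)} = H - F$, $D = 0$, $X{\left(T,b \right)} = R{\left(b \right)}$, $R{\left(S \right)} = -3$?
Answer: $\frac{\sqrt{104165313}}{3423} \approx 2.9816$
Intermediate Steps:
$X{\left(T,b \right)} = -3$
$r{\left(q,n \right)} = - 3 q + 3 n$ ($r{\left(q,n \right)} = - 3 \left(q - n\right) = - 3 q + 3 n$)
$\sqrt{\frac{-1738 + 2114}{-2064 - 1359} + r{\left(X{\left(-7,7 \right)},D \right)}} = \sqrt{\frac{-1738 + 2114}{-2064 - 1359} + \left(\left(-3\right) \left(-3\right) + 3 \cdot 0\right)} = \sqrt{\frac{376}{-3423} + \left(9 + 0\right)} = \sqrt{376 \left(- \frac{1}{3423}\right) + 9} = \sqrt{- \frac{376}{3423} + 9} = \sqrt{\frac{30431}{3423}} = \frac{\sqrt{104165313}}{3423}$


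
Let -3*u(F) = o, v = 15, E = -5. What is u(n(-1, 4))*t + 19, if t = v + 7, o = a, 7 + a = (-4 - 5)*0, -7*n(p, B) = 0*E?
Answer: 211/3 ≈ 70.333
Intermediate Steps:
n(p, B) = 0 (n(p, B) = -0*(-5) = -⅐*0 = 0)
a = -7 (a = -7 + (-4 - 5)*0 = -7 - 9*0 = -7 + 0 = -7)
o = -7
u(F) = 7/3 (u(F) = -⅓*(-7) = 7/3)
t = 22 (t = 15 + 7 = 22)
u(n(-1, 4))*t + 19 = (7/3)*22 + 19 = 154/3 + 19 = 211/3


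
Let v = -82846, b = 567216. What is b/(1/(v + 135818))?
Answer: 30046565952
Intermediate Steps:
b/(1/(v + 135818)) = 567216/(1/(-82846 + 135818)) = 567216/(1/52972) = 567216*52972 = 30046565952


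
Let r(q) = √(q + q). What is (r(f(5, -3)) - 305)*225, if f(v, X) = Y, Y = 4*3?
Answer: -68625 + 450*√6 ≈ -67523.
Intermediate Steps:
Y = 12
f(v, X) = 12
r(q) = √2*√q (r(q) = √(2*q) = √2*√q)
(r(f(5, -3)) - 305)*225 = (√2*√12 - 305)*225 = (√2*(2*√3) - 305)*225 = (2*√6 - 305)*225 = (-305 + 2*√6)*225 = -68625 + 450*√6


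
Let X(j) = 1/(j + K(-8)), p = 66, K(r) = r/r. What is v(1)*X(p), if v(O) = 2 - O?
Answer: 1/67 ≈ 0.014925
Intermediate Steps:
K(r) = 1
X(j) = 1/(1 + j) (X(j) = 1/(j + 1) = 1/(1 + j))
v(1)*X(p) = (2 - 1*1)/(1 + 66) = (2 - 1)/67 = 1*(1/67) = 1/67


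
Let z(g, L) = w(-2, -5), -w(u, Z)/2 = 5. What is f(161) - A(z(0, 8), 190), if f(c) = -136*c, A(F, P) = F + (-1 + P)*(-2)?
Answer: -21508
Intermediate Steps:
w(u, Z) = -10 (w(u, Z) = -2*5 = -10)
z(g, L) = -10
A(F, P) = 2 + F - 2*P (A(F, P) = F + (2 - 2*P) = 2 + F - 2*P)
f(161) - A(z(0, 8), 190) = -136*161 - (2 - 10 - 2*190) = -21896 - (2 - 10 - 380) = -21896 - 1*(-388) = -21896 + 388 = -21508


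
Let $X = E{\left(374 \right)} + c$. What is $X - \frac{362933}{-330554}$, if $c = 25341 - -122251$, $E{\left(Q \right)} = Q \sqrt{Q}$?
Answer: $\frac{48787488901}{330554} + 374 \sqrt{374} \approx 1.5483 \cdot 10^{5}$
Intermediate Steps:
$E{\left(Q \right)} = Q^{\frac{3}{2}}$
$c = 147592$ ($c = 25341 + 122251 = 147592$)
$X = 147592 + 374 \sqrt{374}$ ($X = 374^{\frac{3}{2}} + 147592 = 374 \sqrt{374} + 147592 = 147592 + 374 \sqrt{374} \approx 1.5482 \cdot 10^{5}$)
$X - \frac{362933}{-330554} = \left(147592 + 374 \sqrt{374}\right) - \frac{362933}{-330554} = \left(147592 + 374 \sqrt{374}\right) - 362933 \left(- \frac{1}{330554}\right) = \left(147592 + 374 \sqrt{374}\right) - - \frac{362933}{330554} = \left(147592 + 374 \sqrt{374}\right) + \frac{362933}{330554} = \frac{48787488901}{330554} + 374 \sqrt{374}$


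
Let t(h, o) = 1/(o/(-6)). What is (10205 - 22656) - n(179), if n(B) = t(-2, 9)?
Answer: -37351/3 ≈ -12450.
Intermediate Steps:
t(h, o) = -6/o (t(h, o) = 1/(o*(-⅙)) = 1/(-o/6) = -6/o)
n(B) = -⅔ (n(B) = -6/9 = -6*⅑ = -⅔)
(10205 - 22656) - n(179) = (10205 - 22656) - 1*(-⅔) = -12451 + ⅔ = -37351/3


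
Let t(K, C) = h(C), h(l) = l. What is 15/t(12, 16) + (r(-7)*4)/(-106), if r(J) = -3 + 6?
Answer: 699/848 ≈ 0.82429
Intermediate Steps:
r(J) = 3
t(K, C) = C
15/t(12, 16) + (r(-7)*4)/(-106) = 15/16 + (3*4)/(-106) = 15*(1/16) + 12*(-1/106) = 15/16 - 6/53 = 699/848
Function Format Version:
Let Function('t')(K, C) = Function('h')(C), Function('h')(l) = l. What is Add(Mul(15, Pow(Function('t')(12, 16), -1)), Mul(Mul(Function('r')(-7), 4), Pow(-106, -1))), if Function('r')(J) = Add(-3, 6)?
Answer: Rational(699, 848) ≈ 0.82429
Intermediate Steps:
Function('r')(J) = 3
Function('t')(K, C) = C
Add(Mul(15, Pow(Function('t')(12, 16), -1)), Mul(Mul(Function('r')(-7), 4), Pow(-106, -1))) = Add(Mul(15, Pow(16, -1)), Mul(Mul(3, 4), Pow(-106, -1))) = Add(Mul(15, Rational(1, 16)), Mul(12, Rational(-1, 106))) = Add(Rational(15, 16), Rational(-6, 53)) = Rational(699, 848)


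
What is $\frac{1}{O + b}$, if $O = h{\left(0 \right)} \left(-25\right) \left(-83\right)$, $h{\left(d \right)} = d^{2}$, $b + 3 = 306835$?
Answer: $\frac{1}{306832} \approx 3.2591 \cdot 10^{-6}$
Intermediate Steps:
$b = 306832$ ($b = -3 + 306835 = 306832$)
$O = 0$ ($O = 0^{2} \left(-25\right) \left(-83\right) = 0 \left(-25\right) \left(-83\right) = 0 \left(-83\right) = 0$)
$\frac{1}{O + b} = \frac{1}{0 + 306832} = \frac{1}{306832}$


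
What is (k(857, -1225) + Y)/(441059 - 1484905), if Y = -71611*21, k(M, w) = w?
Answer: 752528/521923 ≈ 1.4418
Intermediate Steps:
Y = -1503831
(k(857, -1225) + Y)/(441059 - 1484905) = (-1225 - 1503831)/(441059 - 1484905) = -1505056/(-1043846) = -1505056*(-1/1043846) = 752528/521923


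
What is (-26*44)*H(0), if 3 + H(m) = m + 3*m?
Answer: 3432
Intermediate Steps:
H(m) = -3 + 4*m (H(m) = -3 + (m + 3*m) = -3 + 4*m)
(-26*44)*H(0) = (-26*44)*(-3 + 4*0) = -1144*(-3 + 0) = -1144*(-3) = 3432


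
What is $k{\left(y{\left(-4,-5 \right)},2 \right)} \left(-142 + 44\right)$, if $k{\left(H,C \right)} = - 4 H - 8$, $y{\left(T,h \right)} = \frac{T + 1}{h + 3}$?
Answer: $1372$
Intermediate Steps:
$y{\left(T,h \right)} = \frac{1 + T}{3 + h}$
$k{\left(H,C \right)} = -8 - 4 H$
$k{\left(y{\left(-4,-5 \right)},2 \right)} \left(-142 + 44\right) = \left(-8 - 4 \frac{1 - 4}{3 - 5}\right) \left(-142 + 44\right) = \left(-8 - 4 \frac{1}{-2} \left(-3\right)\right) \left(-98\right) = \left(-8 - 4 \left(\left(- \frac{1}{2}\right) \left(-3\right)\right)\right) \left(-98\right) = \left(-8 - 6\right) \left(-98\right) = \left(-14\right) \left(-98\right) = 1372$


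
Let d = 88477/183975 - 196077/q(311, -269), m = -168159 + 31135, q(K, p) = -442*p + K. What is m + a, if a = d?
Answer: -3005164062604982/21931475775 ≈ -1.3703e+5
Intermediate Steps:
q(K, p) = K - 442*p
m = -137024
d = -25526011382/21931475775 (d = 88477/183975 - 196077/(311 - 442*(-269)) = 88477*(1/183975) - 196077/(311 + 118898) = 88477/183975 - 196077/119209 = -25526011382/21931475775 ≈ -1.1639)
a = -25526011382/21931475775 ≈ -1.1639
m + a = -137024 - 25526011382/21931475775 = -3005164062604982/21931475775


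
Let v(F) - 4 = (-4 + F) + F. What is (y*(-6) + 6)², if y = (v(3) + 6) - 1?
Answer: 3600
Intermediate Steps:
v(F) = 2*F (v(F) = 4 + ((-4 + F) + F) = 4 + (-4 + 2*F) = 2*F)
y = 11 (y = (2*3 + 6) - 1 = (6 + 6) - 1 = 12 - 1 = 11)
(y*(-6) + 6)² = (11*(-6) + 6)² = (-66 + 6)² = (-60)² = 3600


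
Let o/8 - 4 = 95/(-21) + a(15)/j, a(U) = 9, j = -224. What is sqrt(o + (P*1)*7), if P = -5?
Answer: I*sqrt(69699)/42 ≈ 6.2859*I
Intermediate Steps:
o = -379/84 (o = 32 + 8*(95/(-21) + 9/(-224)) = 32 + 8*(95*(-1/21) + 9*(-1/224)) = 32 + 8*(-95/21 - 9/224) = 32 + 8*(-3067/672) = 32 - 3067/84 = -379/84 ≈ -4.5119)
sqrt(o + (P*1)*7) = sqrt(-379/84 - 5*1*7) = sqrt(-379/84 - 5*7) = sqrt(-379/84 - 35) = sqrt(-3319/84) = I*sqrt(69699)/42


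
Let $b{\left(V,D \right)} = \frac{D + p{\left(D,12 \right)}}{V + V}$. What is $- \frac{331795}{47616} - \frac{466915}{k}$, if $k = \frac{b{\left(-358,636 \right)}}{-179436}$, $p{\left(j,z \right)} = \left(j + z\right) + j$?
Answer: $- \frac{1487688852514387}{47616} \approx -3.1243 \cdot 10^{10}$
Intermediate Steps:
$p{\left(j,z \right)} = z + 2 j$
$b{\left(V,D \right)} = \frac{12 + 3 D}{2 V}$ ($b{\left(V,D \right)} = \frac{D + \left(12 + 2 D\right)}{V + V} = \frac{12 + 3 D}{2 V}$)
$k = \frac{40}{2676587}$ ($k = \frac{\frac{3}{2} \frac{1}{-358} \left(4 + 636\right)}{-179436} = \frac{3}{2} \left(- \frac{1}{358}\right) 640 \left(- \frac{1}{179436}\right) = \left(- \frac{480}{179}\right) \left(- \frac{1}{179436}\right) = \frac{40}{2676587} \approx 1.4944 \cdot 10^{-5}$)
$- \frac{331795}{47616} - \frac{466915}{k} = - \frac{331795}{47616} - \frac{466915}{\frac{40}{2676587}} = \left(-331795\right) \frac{1}{47616} - \frac{249947723821}{8} = - \frac{331795}{47616} - \frac{249947723821}{8} = - \frac{1487688852514387}{47616}$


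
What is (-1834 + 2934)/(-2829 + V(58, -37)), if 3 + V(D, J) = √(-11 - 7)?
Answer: -519200/1336707 - 550*I*√2/1336707 ≈ -0.38842 - 0.00058189*I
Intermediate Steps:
V(D, J) = -3 + 3*I*√2 (V(D, J) = -3 + √(-11 - 7) = -3 + √(-18) = -3 + 3*I*√2)
(-1834 + 2934)/(-2829 + V(58, -37)) = (-1834 + 2934)/(-2829 + (-3 + 3*I*√2)) = 1100/(-2832 + 3*I*√2)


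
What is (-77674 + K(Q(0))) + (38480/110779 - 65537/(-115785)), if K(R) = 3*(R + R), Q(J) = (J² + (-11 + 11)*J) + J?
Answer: -996277458475987/12826546515 ≈ -77673.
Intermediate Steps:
Q(J) = J + J² (Q(J) = (J² + 0*J) + J = (J² + 0) + J = J² + J = J + J²)
K(R) = 6*R (K(R) = 3*(2*R) = 6*R)
(-77674 + K(Q(0))) + (38480/110779 - 65537/(-115785)) = (-77674 + 6*(0*(1 + 0))) + (38480/110779 - 65537/(-115785)) = (-77674 + 6*(0*1)) + (38480*(1/110779) - 65537*(-1/115785)) = (-77674 + 6*0) + (38480/110779 + 65537/115785) = (-77674 + 0) + 11715530123/12826546515 = -77674 + 11715530123/12826546515 = -996277458475987/12826546515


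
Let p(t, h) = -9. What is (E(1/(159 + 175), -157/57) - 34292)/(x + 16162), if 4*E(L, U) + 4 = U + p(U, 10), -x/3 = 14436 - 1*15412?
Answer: -3909737/2176260 ≈ -1.7965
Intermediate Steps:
x = 2928 (x = -3*(14436 - 1*15412) = -3*(14436 - 15412) = -3*(-976) = 2928)
E(L, U) = -13/4 + U/4 (E(L, U) = -1 + (U - 9)/4 = -1 + (-9 + U)/4 = -1 + (-9/4 + U/4) = -13/4 + U/4)
(E(1/(159 + 175), -157/57) - 34292)/(x + 16162) = ((-13/4 + (-157/57)/4) - 34292)/(2928 + 16162) = ((-13/4 + (-157*1/57)/4) - 34292)/19090 = ((-13/4 + (¼)*(-157/57)) - 34292)*(1/19090) = ((-13/4 - 157/228) - 34292)*(1/19090) = (-449/114 - 34292)*(1/19090) = -3909737/114*1/19090 = -3909737/2176260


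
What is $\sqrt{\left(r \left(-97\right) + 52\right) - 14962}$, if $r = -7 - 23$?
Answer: $20 i \sqrt{30} \approx 109.54 i$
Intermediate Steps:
$r = -30$
$\sqrt{\left(r \left(-97\right) + 52\right) - 14962} = \sqrt{\left(\left(-30\right) \left(-97\right) + 52\right) - 14962} = \sqrt{\left(2910 + 52\right) - 14962} = \sqrt{2962 - 14962} = \sqrt{-12000} = 20 i \sqrt{30}$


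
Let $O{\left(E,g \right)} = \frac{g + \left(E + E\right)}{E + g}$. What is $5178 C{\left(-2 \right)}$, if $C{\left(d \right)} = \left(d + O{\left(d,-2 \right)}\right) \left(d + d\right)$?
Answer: $10356$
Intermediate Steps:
$O{\left(E,g \right)} = \frac{g + 2 E}{E + g}$
$C{\left(d \right)} = 2 d \left(d + \frac{-2 + 2 d}{-2 + d}\right)$ ($C{\left(d \right)} = \left(d + \frac{-2 + 2 d}{d - 2}\right) \left(d + d\right) = \left(d + \frac{-2 + 2 d}{-2 + d}\right) 2 d = 2 d \left(d + \frac{-2 + 2 d}{-2 + d}\right)$)
$5178 C{\left(-2 \right)} = 5178 \cdot 2 \left(-2\right) \frac{1}{-2 - 2} \left(-2 + \left(-2\right)^{2}\right) = 5178 \cdot 2 \left(-2\right) \frac{1}{-4} \left(-2 + 4\right) = 5178 \cdot 2 \left(-2\right) \left(- \frac{1}{4}\right) 2 = 5178 \cdot 2 = 10356$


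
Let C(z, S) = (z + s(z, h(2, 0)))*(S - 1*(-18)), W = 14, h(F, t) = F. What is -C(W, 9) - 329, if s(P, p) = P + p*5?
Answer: -1355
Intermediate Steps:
s(P, p) = P + 5*p
C(z, S) = (10 + 2*z)*(18 + S) (C(z, S) = (z + (z + 5*2))*(S - 1*(-18)) = (z + (z + 10))*(S + 18) = (z + (10 + z))*(18 + S) = (10 + 2*z)*(18 + S))
-C(W, 9) - 329 = -(180 + 36*14 + 9*14 + 9*(10 + 14)) - 329 = -(180 + 504 + 126 + 9*24) - 329 = -(180 + 504 + 126 + 216) - 329 = -1*1026 - 329 = -1026 - 329 = -1355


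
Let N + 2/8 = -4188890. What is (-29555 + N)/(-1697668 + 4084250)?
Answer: -16873781/9546328 ≈ -1.7676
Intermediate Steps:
N = -16755561/4 (N = -1/4 - 4188890 = -16755561/4 ≈ -4.1889e+6)
(-29555 + N)/(-1697668 + 4084250) = (-29555 - 16755561/4)/(-1697668 + 4084250) = -16873781/4/2386582 = -16873781/4*1/2386582 = -16873781/9546328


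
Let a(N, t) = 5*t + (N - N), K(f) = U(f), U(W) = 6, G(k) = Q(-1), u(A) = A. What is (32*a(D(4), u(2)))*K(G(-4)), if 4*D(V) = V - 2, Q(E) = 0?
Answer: 1920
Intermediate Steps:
D(V) = -½ + V/4 (D(V) = (V - 2)/4 = (-2 + V)/4 = -½ + V/4)
G(k) = 0
K(f) = 6
a(N, t) = 5*t (a(N, t) = 5*t + 0 = 5*t)
(32*a(D(4), u(2)))*K(G(-4)) = (32*(5*2))*6 = (32*10)*6 = 320*6 = 1920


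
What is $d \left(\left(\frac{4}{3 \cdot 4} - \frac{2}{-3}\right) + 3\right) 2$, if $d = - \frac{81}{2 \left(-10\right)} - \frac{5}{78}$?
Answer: $\frac{6218}{195} \approx 31.887$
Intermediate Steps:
$d = \frac{3109}{780}$ ($d = - \frac{81}{-20} - \frac{5}{78} = \left(-81\right) \left(- \frac{1}{20}\right) - \frac{5}{78} = \frac{81}{20} - \frac{5}{78} = \frac{3109}{780} \approx 3.9859$)
$d \left(\left(\frac{4}{3 \cdot 4} - \frac{2}{-3}\right) + 3\right) 2 = \frac{3109 \left(\left(\frac{4}{3 \cdot 4} - \frac{2}{-3}\right) + 3\right) 2}{780} = \frac{3109 \left(\left(\frac{4}{12} - - \frac{2}{3}\right) + 3\right) 2}{780} = \frac{3109 \left(\left(4 \cdot \frac{1}{12} + \frac{2}{3}\right) + 3\right) 2}{780} = \frac{3109 \left(\left(\frac{1}{3} + \frac{2}{3}\right) + 3\right) 2}{780} = \frac{3109 \left(1 + 3\right) 2}{780} = \frac{3109 \cdot 4 \cdot 2}{780} = \frac{3109}{780} \cdot 8 = \frac{6218}{195}$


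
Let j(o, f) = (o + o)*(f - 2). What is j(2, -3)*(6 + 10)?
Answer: -320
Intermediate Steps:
j(o, f) = 2*o*(-2 + f) (j(o, f) = (2*o)*(-2 + f) = 2*o*(-2 + f))
j(2, -3)*(6 + 10) = (2*2*(-2 - 3))*(6 + 10) = (2*2*(-5))*16 = -20*16 = -320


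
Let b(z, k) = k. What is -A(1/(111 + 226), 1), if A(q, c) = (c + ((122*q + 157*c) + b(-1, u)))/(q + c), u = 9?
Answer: -56401/338 ≈ -166.87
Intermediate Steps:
A(q, c) = (9 + 122*q + 158*c)/(c + q) (A(q, c) = (c + ((122*q + 157*c) + 9))/(q + c) = (c + (9 + 122*q + 157*c))/(c + q) = (9 + 122*q + 158*c)/(c + q))
-A(1/(111 + 226), 1) = -(9 + 122/(111 + 226) + 158*1)/(1 + 1/(111 + 226)) = -(9 + 122/337 + 158)/(1 + 1/337) = -(9 + 122*(1/337) + 158)/(1 + 1/337) = -(9 + 122/337 + 158)/338/337 = -337*56401/(338*337) = -1*56401/338 = -56401/338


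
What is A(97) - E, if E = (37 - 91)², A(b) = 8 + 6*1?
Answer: -2902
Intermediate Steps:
A(b) = 14 (A(b) = 8 + 6 = 14)
E = 2916 (E = (-54)² = 2916)
A(97) - E = 14 - 1*2916 = 14 - 2916 = -2902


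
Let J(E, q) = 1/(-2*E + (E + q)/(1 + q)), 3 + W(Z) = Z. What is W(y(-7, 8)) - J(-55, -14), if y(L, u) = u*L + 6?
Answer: -79460/1499 ≈ -53.009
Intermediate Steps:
y(L, u) = 6 + L*u (y(L, u) = L*u + 6 = 6 + L*u)
W(Z) = -3 + Z
J(E, q) = 1/(-2*E + (E + q)/(1 + q))
W(y(-7, 8)) - J(-55, -14) = (-3 + (6 - 7*8)) - (-1 - 1*(-14))/(-55 - 1*(-14) + 2*(-55)*(-14)) = (-3 + (6 - 56)) - (-1 + 14)/(-55 + 14 + 1540) = (-3 - 50) - 13/1499 = -53 - 13/1499 = -79460/1499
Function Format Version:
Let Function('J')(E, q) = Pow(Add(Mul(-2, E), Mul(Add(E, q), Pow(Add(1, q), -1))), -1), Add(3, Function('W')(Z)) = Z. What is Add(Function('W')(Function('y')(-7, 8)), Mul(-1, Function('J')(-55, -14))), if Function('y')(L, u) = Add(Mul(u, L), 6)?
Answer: Rational(-79460, 1499) ≈ -53.009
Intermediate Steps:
Function('y')(L, u) = Add(6, Mul(L, u)) (Function('y')(L, u) = Add(Mul(L, u), 6) = Add(6, Mul(L, u)))
Function('W')(Z) = Add(-3, Z)
Function('J')(E, q) = Pow(Add(Mul(-2, E), Mul(Pow(Add(1, q), -1), Add(E, q))), -1)
Add(Function('W')(Function('y')(-7, 8)), Mul(-1, Function('J')(-55, -14))) = Add(Add(-3, Add(6, Mul(-7, 8))), Mul(-1, Mul(Pow(Add(-55, Mul(-1, -14), Mul(2, -55, -14)), -1), Add(-1, Mul(-1, -14))))) = Add(Add(-3, Add(6, -56)), Mul(-1, Mul(Pow(Add(-55, 14, 1540), -1), Add(-1, 14)))) = Add(Add(-3, -50), Mul(-1, Mul(Pow(1499, -1), 13))) = Add(-53, Mul(-1, Mul(Rational(1, 1499), 13))) = Add(-53, Mul(-1, Rational(13, 1499))) = Add(-53, Rational(-13, 1499)) = Rational(-79460, 1499)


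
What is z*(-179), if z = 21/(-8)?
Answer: 3759/8 ≈ 469.88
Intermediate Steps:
z = -21/8 (z = 21*(-⅛) = -21/8 ≈ -2.6250)
z*(-179) = -21/8*(-179) = 3759/8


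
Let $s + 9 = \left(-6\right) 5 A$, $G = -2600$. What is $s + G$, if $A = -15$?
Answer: $-2159$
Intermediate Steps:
$s = 441$ ($s = -9 + \left(-6\right) 5 \left(-15\right) = -9 - -450 = -9 + 450 = 441$)
$s + G = 441 - 2600 = -2159$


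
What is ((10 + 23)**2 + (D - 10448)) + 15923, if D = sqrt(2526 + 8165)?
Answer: 6564 + sqrt(10691) ≈ 6667.4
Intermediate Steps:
D = sqrt(10691) ≈ 103.40
((10 + 23)**2 + (D - 10448)) + 15923 = ((10 + 23)**2 + (sqrt(10691) - 10448)) + 15923 = (33**2 + (-10448 + sqrt(10691))) + 15923 = (1089 + (-10448 + sqrt(10691))) + 15923 = (-9359 + sqrt(10691)) + 15923 = 6564 + sqrt(10691)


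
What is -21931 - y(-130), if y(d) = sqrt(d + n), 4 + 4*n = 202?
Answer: -21931 - I*sqrt(322)/2 ≈ -21931.0 - 8.9722*I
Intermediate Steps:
n = 99/2 (n = -1 + (1/4)*202 = -1 + 101/2 = 99/2 ≈ 49.500)
y(d) = sqrt(99/2 + d) (y(d) = sqrt(d + 99/2) = sqrt(99/2 + d))
-21931 - y(-130) = -21931 - sqrt(198 + 4*(-130))/2 = -21931 - sqrt(198 - 520)/2 = -21931 - sqrt(-322)/2 = -21931 - I*sqrt(322)/2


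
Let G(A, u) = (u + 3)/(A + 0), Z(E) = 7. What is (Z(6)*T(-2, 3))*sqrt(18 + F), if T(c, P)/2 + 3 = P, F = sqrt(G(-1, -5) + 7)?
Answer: 0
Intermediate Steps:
G(A, u) = (3 + u)/A
F = 3 (F = sqrt((3 - 5)/(-1) + 7) = sqrt(-1*(-2) + 7) = sqrt(2 + 7) = sqrt(9) = 3)
T(c, P) = -6 + 2*P
(Z(6)*T(-2, 3))*sqrt(18 + F) = (7*(-6 + 2*3))*sqrt(18 + 3) = (7*(-6 + 6))*sqrt(21) = (7*0)*sqrt(21) = 0*sqrt(21) = 0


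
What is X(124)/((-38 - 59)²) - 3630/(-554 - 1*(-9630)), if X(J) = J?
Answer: -16514623/42698042 ≈ -0.38678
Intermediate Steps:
X(124)/((-38 - 59)²) - 3630/(-554 - 1*(-9630)) = 124/((-38 - 59)²) - 3630/(-554 - 1*(-9630)) = 124/((-97)²) - 3630/(-554 + 9630) = 124/9409 - 3630/9076 = 124*(1/9409) - 3630*1/9076 = 124/9409 - 1815/4538 = -16514623/42698042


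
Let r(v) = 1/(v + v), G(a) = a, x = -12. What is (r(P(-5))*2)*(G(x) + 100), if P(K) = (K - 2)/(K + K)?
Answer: 880/7 ≈ 125.71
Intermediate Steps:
P(K) = (-2 + K)/(2*K) (P(K) = (-2 + K)/((2*K)) = (-2 + K)*(1/(2*K)) = (-2 + K)/(2*K))
r(v) = 1/(2*v)
(r(P(-5))*2)*(G(x) + 100) = ((1/(2*(((½)*(-2 - 5)/(-5)))))*2)*(-12 + 100) = ((1/(2*(((½)*(-⅕)*(-7)))))*2)*88 = ((1/(2*(7/10)))*2)*88 = (((½)*(10/7))*2)*88 = ((5/7)*2)*88 = (10/7)*88 = 880/7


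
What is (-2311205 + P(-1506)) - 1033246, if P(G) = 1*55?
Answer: -3344396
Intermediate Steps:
P(G) = 55
(-2311205 + P(-1506)) - 1033246 = (-2311205 + 55) - 1033246 = -2311150 - 1033246 = -3344396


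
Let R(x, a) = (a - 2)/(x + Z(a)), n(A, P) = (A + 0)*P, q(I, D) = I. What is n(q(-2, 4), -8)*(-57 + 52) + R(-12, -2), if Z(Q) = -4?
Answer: -319/4 ≈ -79.750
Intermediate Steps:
n(A, P) = A*P
R(x, a) = (-2 + a)/(-4 + x) (R(x, a) = (a - 2)/(x - 4) = (-2 + a)/(-4 + x))
n(q(-2, 4), -8)*(-57 + 52) + R(-12, -2) = (-2*(-8))*(-57 + 52) + (-2 - 2)/(-4 - 12) = 16*(-5) - 4/(-16) = -80 - 1/16*(-4) = -80 + 1/4 = -319/4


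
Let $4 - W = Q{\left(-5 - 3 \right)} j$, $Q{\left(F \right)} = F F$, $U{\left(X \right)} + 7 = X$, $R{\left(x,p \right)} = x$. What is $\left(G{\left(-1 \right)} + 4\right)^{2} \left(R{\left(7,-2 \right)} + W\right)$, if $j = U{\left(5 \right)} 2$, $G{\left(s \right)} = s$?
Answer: $2403$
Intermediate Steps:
$U{\left(X \right)} = -7 + X$
$Q{\left(F \right)} = F^{2}$
$j = -4$ ($j = \left(-7 + 5\right) 2 = \left(-2\right) 2 = -4$)
$W = 260$ ($W = 4 - \left(-5 - 3\right)^{2} \left(-4\right) = 4 - \left(-8\right)^{2} \left(-4\right) = 4 - 64 \left(-4\right) = 4 - -256 = 4 + 256 = 260$)
$\left(G{\left(-1 \right)} + 4\right)^{2} \left(R{\left(7,-2 \right)} + W\right) = \left(-1 + 4\right)^{2} \left(7 + 260\right) = 3^{2} \cdot 267 = 9 \cdot 267 = 2403$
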